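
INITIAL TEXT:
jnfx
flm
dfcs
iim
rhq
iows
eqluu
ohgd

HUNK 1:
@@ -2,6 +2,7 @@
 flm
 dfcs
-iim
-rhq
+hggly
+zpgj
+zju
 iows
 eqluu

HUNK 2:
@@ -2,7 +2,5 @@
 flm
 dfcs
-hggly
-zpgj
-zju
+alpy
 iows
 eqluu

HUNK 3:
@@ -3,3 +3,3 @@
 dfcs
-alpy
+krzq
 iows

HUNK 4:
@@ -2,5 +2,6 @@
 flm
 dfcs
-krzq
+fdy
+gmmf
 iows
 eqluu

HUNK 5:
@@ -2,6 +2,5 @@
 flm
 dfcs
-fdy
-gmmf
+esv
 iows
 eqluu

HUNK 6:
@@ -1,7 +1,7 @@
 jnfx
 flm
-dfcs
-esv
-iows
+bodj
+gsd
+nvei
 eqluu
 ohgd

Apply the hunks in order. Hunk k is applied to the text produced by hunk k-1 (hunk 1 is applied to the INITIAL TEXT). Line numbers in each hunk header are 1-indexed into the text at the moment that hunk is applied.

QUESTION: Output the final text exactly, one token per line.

Hunk 1: at line 2 remove [iim,rhq] add [hggly,zpgj,zju] -> 9 lines: jnfx flm dfcs hggly zpgj zju iows eqluu ohgd
Hunk 2: at line 2 remove [hggly,zpgj,zju] add [alpy] -> 7 lines: jnfx flm dfcs alpy iows eqluu ohgd
Hunk 3: at line 3 remove [alpy] add [krzq] -> 7 lines: jnfx flm dfcs krzq iows eqluu ohgd
Hunk 4: at line 2 remove [krzq] add [fdy,gmmf] -> 8 lines: jnfx flm dfcs fdy gmmf iows eqluu ohgd
Hunk 5: at line 2 remove [fdy,gmmf] add [esv] -> 7 lines: jnfx flm dfcs esv iows eqluu ohgd
Hunk 6: at line 1 remove [dfcs,esv,iows] add [bodj,gsd,nvei] -> 7 lines: jnfx flm bodj gsd nvei eqluu ohgd

Answer: jnfx
flm
bodj
gsd
nvei
eqluu
ohgd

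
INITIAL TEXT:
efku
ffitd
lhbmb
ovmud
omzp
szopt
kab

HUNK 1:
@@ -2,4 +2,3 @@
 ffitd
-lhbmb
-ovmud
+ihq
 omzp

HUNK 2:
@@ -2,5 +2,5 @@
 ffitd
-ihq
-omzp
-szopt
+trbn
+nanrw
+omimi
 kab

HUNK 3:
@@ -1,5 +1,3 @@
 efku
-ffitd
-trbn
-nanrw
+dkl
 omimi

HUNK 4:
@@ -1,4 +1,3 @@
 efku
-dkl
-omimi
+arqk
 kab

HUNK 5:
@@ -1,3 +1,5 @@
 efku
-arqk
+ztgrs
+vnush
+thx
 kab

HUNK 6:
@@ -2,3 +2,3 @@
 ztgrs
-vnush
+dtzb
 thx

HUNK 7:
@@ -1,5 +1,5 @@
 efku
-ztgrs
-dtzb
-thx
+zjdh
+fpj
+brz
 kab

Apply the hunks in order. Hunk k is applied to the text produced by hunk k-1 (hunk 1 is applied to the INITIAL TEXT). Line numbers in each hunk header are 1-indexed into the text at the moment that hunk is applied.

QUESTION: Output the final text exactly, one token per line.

Answer: efku
zjdh
fpj
brz
kab

Derivation:
Hunk 1: at line 2 remove [lhbmb,ovmud] add [ihq] -> 6 lines: efku ffitd ihq omzp szopt kab
Hunk 2: at line 2 remove [ihq,omzp,szopt] add [trbn,nanrw,omimi] -> 6 lines: efku ffitd trbn nanrw omimi kab
Hunk 3: at line 1 remove [ffitd,trbn,nanrw] add [dkl] -> 4 lines: efku dkl omimi kab
Hunk 4: at line 1 remove [dkl,omimi] add [arqk] -> 3 lines: efku arqk kab
Hunk 5: at line 1 remove [arqk] add [ztgrs,vnush,thx] -> 5 lines: efku ztgrs vnush thx kab
Hunk 6: at line 2 remove [vnush] add [dtzb] -> 5 lines: efku ztgrs dtzb thx kab
Hunk 7: at line 1 remove [ztgrs,dtzb,thx] add [zjdh,fpj,brz] -> 5 lines: efku zjdh fpj brz kab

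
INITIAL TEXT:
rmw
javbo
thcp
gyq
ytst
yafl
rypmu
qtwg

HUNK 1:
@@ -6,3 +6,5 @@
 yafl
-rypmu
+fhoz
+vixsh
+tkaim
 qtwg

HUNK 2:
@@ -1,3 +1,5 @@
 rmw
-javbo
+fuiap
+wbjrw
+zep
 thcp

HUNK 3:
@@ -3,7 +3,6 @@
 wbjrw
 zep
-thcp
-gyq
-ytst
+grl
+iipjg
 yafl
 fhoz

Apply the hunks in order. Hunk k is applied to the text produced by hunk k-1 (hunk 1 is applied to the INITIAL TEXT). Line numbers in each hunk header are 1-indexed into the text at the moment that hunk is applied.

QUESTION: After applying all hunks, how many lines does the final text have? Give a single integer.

Answer: 11

Derivation:
Hunk 1: at line 6 remove [rypmu] add [fhoz,vixsh,tkaim] -> 10 lines: rmw javbo thcp gyq ytst yafl fhoz vixsh tkaim qtwg
Hunk 2: at line 1 remove [javbo] add [fuiap,wbjrw,zep] -> 12 lines: rmw fuiap wbjrw zep thcp gyq ytst yafl fhoz vixsh tkaim qtwg
Hunk 3: at line 3 remove [thcp,gyq,ytst] add [grl,iipjg] -> 11 lines: rmw fuiap wbjrw zep grl iipjg yafl fhoz vixsh tkaim qtwg
Final line count: 11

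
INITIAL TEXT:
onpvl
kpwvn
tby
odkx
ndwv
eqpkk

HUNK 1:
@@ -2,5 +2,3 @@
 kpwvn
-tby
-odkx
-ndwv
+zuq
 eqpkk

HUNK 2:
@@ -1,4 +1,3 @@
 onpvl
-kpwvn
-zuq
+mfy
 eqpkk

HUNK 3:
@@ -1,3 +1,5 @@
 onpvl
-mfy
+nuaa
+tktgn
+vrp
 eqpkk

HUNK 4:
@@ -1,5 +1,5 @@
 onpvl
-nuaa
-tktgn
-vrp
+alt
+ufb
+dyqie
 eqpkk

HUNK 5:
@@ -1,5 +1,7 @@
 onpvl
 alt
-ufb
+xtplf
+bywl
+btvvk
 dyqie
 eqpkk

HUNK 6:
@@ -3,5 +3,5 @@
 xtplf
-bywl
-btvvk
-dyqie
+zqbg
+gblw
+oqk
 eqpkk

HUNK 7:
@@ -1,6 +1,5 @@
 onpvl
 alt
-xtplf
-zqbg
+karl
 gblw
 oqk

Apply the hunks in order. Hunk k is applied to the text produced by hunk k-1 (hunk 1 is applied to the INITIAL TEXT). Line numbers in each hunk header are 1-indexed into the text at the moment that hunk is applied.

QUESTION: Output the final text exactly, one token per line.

Hunk 1: at line 2 remove [tby,odkx,ndwv] add [zuq] -> 4 lines: onpvl kpwvn zuq eqpkk
Hunk 2: at line 1 remove [kpwvn,zuq] add [mfy] -> 3 lines: onpvl mfy eqpkk
Hunk 3: at line 1 remove [mfy] add [nuaa,tktgn,vrp] -> 5 lines: onpvl nuaa tktgn vrp eqpkk
Hunk 4: at line 1 remove [nuaa,tktgn,vrp] add [alt,ufb,dyqie] -> 5 lines: onpvl alt ufb dyqie eqpkk
Hunk 5: at line 1 remove [ufb] add [xtplf,bywl,btvvk] -> 7 lines: onpvl alt xtplf bywl btvvk dyqie eqpkk
Hunk 6: at line 3 remove [bywl,btvvk,dyqie] add [zqbg,gblw,oqk] -> 7 lines: onpvl alt xtplf zqbg gblw oqk eqpkk
Hunk 7: at line 1 remove [xtplf,zqbg] add [karl] -> 6 lines: onpvl alt karl gblw oqk eqpkk

Answer: onpvl
alt
karl
gblw
oqk
eqpkk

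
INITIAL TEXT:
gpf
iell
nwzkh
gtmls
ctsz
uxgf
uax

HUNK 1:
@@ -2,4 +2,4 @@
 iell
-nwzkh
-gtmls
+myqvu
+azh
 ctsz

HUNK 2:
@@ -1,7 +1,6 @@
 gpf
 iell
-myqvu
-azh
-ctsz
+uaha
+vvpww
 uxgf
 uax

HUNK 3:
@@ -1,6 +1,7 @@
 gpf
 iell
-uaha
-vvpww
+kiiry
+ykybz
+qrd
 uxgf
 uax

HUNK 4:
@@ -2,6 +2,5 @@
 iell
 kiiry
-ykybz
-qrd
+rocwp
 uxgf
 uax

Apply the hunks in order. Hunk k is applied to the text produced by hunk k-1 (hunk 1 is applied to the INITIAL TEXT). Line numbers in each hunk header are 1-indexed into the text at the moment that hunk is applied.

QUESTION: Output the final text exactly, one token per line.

Hunk 1: at line 2 remove [nwzkh,gtmls] add [myqvu,azh] -> 7 lines: gpf iell myqvu azh ctsz uxgf uax
Hunk 2: at line 1 remove [myqvu,azh,ctsz] add [uaha,vvpww] -> 6 lines: gpf iell uaha vvpww uxgf uax
Hunk 3: at line 1 remove [uaha,vvpww] add [kiiry,ykybz,qrd] -> 7 lines: gpf iell kiiry ykybz qrd uxgf uax
Hunk 4: at line 2 remove [ykybz,qrd] add [rocwp] -> 6 lines: gpf iell kiiry rocwp uxgf uax

Answer: gpf
iell
kiiry
rocwp
uxgf
uax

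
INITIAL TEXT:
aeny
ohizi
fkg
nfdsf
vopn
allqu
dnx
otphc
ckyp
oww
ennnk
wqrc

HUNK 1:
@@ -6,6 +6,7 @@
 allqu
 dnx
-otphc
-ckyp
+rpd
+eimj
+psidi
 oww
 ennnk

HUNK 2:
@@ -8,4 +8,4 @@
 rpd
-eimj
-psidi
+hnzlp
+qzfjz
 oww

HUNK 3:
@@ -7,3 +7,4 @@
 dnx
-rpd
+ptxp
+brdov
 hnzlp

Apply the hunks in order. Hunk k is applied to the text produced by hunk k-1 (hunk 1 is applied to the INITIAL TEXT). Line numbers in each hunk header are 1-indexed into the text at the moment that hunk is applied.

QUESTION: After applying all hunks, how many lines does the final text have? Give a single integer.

Answer: 14

Derivation:
Hunk 1: at line 6 remove [otphc,ckyp] add [rpd,eimj,psidi] -> 13 lines: aeny ohizi fkg nfdsf vopn allqu dnx rpd eimj psidi oww ennnk wqrc
Hunk 2: at line 8 remove [eimj,psidi] add [hnzlp,qzfjz] -> 13 lines: aeny ohizi fkg nfdsf vopn allqu dnx rpd hnzlp qzfjz oww ennnk wqrc
Hunk 3: at line 7 remove [rpd] add [ptxp,brdov] -> 14 lines: aeny ohizi fkg nfdsf vopn allqu dnx ptxp brdov hnzlp qzfjz oww ennnk wqrc
Final line count: 14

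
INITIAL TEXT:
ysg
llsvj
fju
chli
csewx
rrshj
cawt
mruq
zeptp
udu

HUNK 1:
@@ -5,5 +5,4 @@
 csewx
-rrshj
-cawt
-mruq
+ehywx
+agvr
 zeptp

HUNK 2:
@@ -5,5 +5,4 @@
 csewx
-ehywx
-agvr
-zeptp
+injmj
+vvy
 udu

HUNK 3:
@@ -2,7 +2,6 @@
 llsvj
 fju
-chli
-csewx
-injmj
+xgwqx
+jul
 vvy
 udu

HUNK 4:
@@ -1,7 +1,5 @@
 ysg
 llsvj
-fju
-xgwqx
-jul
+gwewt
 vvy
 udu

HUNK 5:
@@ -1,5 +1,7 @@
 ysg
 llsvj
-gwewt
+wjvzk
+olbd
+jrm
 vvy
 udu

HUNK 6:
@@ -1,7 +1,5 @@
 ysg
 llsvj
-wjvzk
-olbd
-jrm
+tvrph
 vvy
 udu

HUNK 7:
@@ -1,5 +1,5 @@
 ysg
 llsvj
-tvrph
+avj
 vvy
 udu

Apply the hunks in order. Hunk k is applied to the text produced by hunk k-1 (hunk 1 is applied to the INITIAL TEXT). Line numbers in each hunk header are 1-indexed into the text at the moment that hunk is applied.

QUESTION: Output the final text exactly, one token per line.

Answer: ysg
llsvj
avj
vvy
udu

Derivation:
Hunk 1: at line 5 remove [rrshj,cawt,mruq] add [ehywx,agvr] -> 9 lines: ysg llsvj fju chli csewx ehywx agvr zeptp udu
Hunk 2: at line 5 remove [ehywx,agvr,zeptp] add [injmj,vvy] -> 8 lines: ysg llsvj fju chli csewx injmj vvy udu
Hunk 3: at line 2 remove [chli,csewx,injmj] add [xgwqx,jul] -> 7 lines: ysg llsvj fju xgwqx jul vvy udu
Hunk 4: at line 1 remove [fju,xgwqx,jul] add [gwewt] -> 5 lines: ysg llsvj gwewt vvy udu
Hunk 5: at line 1 remove [gwewt] add [wjvzk,olbd,jrm] -> 7 lines: ysg llsvj wjvzk olbd jrm vvy udu
Hunk 6: at line 1 remove [wjvzk,olbd,jrm] add [tvrph] -> 5 lines: ysg llsvj tvrph vvy udu
Hunk 7: at line 1 remove [tvrph] add [avj] -> 5 lines: ysg llsvj avj vvy udu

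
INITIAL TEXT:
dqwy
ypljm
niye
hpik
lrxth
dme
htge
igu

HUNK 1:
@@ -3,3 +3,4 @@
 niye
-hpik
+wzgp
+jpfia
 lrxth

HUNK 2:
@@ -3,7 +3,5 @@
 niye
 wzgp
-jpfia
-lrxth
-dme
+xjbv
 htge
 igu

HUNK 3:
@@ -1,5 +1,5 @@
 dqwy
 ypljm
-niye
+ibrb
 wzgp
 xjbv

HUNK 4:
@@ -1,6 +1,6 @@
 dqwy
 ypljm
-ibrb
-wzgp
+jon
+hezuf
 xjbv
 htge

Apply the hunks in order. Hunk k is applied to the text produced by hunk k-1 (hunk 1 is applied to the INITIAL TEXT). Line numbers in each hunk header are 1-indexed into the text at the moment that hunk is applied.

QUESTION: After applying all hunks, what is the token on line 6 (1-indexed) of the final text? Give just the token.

Answer: htge

Derivation:
Hunk 1: at line 3 remove [hpik] add [wzgp,jpfia] -> 9 lines: dqwy ypljm niye wzgp jpfia lrxth dme htge igu
Hunk 2: at line 3 remove [jpfia,lrxth,dme] add [xjbv] -> 7 lines: dqwy ypljm niye wzgp xjbv htge igu
Hunk 3: at line 1 remove [niye] add [ibrb] -> 7 lines: dqwy ypljm ibrb wzgp xjbv htge igu
Hunk 4: at line 1 remove [ibrb,wzgp] add [jon,hezuf] -> 7 lines: dqwy ypljm jon hezuf xjbv htge igu
Final line 6: htge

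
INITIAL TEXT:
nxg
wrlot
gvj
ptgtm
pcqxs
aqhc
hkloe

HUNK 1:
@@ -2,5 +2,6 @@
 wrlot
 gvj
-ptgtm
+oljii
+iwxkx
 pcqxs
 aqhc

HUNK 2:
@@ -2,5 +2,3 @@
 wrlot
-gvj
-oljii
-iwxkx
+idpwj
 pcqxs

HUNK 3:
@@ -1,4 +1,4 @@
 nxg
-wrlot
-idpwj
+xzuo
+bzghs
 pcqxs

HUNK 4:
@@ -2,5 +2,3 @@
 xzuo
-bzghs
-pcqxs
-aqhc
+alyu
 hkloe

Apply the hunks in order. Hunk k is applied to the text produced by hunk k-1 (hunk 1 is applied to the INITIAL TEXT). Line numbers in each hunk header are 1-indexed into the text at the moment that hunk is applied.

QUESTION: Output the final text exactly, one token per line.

Answer: nxg
xzuo
alyu
hkloe

Derivation:
Hunk 1: at line 2 remove [ptgtm] add [oljii,iwxkx] -> 8 lines: nxg wrlot gvj oljii iwxkx pcqxs aqhc hkloe
Hunk 2: at line 2 remove [gvj,oljii,iwxkx] add [idpwj] -> 6 lines: nxg wrlot idpwj pcqxs aqhc hkloe
Hunk 3: at line 1 remove [wrlot,idpwj] add [xzuo,bzghs] -> 6 lines: nxg xzuo bzghs pcqxs aqhc hkloe
Hunk 4: at line 2 remove [bzghs,pcqxs,aqhc] add [alyu] -> 4 lines: nxg xzuo alyu hkloe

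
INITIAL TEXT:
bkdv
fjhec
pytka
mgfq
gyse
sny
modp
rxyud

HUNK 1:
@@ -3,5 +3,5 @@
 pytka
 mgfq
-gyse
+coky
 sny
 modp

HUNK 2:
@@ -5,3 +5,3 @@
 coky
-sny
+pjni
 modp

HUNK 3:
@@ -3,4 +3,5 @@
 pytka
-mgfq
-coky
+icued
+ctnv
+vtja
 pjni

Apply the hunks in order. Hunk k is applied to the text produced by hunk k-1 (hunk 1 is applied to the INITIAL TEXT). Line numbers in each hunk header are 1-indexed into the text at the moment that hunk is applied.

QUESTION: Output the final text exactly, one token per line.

Hunk 1: at line 3 remove [gyse] add [coky] -> 8 lines: bkdv fjhec pytka mgfq coky sny modp rxyud
Hunk 2: at line 5 remove [sny] add [pjni] -> 8 lines: bkdv fjhec pytka mgfq coky pjni modp rxyud
Hunk 3: at line 3 remove [mgfq,coky] add [icued,ctnv,vtja] -> 9 lines: bkdv fjhec pytka icued ctnv vtja pjni modp rxyud

Answer: bkdv
fjhec
pytka
icued
ctnv
vtja
pjni
modp
rxyud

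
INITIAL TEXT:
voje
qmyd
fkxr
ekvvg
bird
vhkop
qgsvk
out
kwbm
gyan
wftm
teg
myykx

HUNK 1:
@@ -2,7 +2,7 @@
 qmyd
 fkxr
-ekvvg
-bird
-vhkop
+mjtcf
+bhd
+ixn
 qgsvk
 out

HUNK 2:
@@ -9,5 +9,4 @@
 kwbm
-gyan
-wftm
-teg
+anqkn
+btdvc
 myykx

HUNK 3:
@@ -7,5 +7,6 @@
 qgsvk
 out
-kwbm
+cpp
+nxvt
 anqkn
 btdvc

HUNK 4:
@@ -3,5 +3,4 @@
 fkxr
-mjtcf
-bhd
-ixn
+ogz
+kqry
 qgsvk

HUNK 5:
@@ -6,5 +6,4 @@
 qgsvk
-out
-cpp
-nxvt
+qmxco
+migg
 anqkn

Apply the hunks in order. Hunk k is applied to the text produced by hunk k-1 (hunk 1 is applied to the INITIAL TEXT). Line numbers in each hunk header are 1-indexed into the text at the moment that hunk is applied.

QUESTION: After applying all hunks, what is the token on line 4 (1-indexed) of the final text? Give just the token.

Answer: ogz

Derivation:
Hunk 1: at line 2 remove [ekvvg,bird,vhkop] add [mjtcf,bhd,ixn] -> 13 lines: voje qmyd fkxr mjtcf bhd ixn qgsvk out kwbm gyan wftm teg myykx
Hunk 2: at line 9 remove [gyan,wftm,teg] add [anqkn,btdvc] -> 12 lines: voje qmyd fkxr mjtcf bhd ixn qgsvk out kwbm anqkn btdvc myykx
Hunk 3: at line 7 remove [kwbm] add [cpp,nxvt] -> 13 lines: voje qmyd fkxr mjtcf bhd ixn qgsvk out cpp nxvt anqkn btdvc myykx
Hunk 4: at line 3 remove [mjtcf,bhd,ixn] add [ogz,kqry] -> 12 lines: voje qmyd fkxr ogz kqry qgsvk out cpp nxvt anqkn btdvc myykx
Hunk 5: at line 6 remove [out,cpp,nxvt] add [qmxco,migg] -> 11 lines: voje qmyd fkxr ogz kqry qgsvk qmxco migg anqkn btdvc myykx
Final line 4: ogz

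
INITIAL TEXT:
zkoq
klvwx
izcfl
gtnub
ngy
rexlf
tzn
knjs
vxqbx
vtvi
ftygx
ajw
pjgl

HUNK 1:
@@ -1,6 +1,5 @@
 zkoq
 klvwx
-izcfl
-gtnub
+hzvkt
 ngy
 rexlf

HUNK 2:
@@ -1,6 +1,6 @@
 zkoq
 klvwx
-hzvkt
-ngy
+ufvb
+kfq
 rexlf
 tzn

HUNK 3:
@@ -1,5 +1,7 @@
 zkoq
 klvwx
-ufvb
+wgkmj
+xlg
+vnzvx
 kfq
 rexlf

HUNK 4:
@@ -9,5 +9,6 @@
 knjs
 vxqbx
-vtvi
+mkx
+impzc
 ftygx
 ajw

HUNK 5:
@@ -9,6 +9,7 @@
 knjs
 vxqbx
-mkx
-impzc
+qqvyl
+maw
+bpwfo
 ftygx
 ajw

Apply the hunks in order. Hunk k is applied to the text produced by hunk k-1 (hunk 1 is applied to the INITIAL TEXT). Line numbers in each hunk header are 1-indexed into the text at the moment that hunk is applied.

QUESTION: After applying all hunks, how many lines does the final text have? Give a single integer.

Hunk 1: at line 1 remove [izcfl,gtnub] add [hzvkt] -> 12 lines: zkoq klvwx hzvkt ngy rexlf tzn knjs vxqbx vtvi ftygx ajw pjgl
Hunk 2: at line 1 remove [hzvkt,ngy] add [ufvb,kfq] -> 12 lines: zkoq klvwx ufvb kfq rexlf tzn knjs vxqbx vtvi ftygx ajw pjgl
Hunk 3: at line 1 remove [ufvb] add [wgkmj,xlg,vnzvx] -> 14 lines: zkoq klvwx wgkmj xlg vnzvx kfq rexlf tzn knjs vxqbx vtvi ftygx ajw pjgl
Hunk 4: at line 9 remove [vtvi] add [mkx,impzc] -> 15 lines: zkoq klvwx wgkmj xlg vnzvx kfq rexlf tzn knjs vxqbx mkx impzc ftygx ajw pjgl
Hunk 5: at line 9 remove [mkx,impzc] add [qqvyl,maw,bpwfo] -> 16 lines: zkoq klvwx wgkmj xlg vnzvx kfq rexlf tzn knjs vxqbx qqvyl maw bpwfo ftygx ajw pjgl
Final line count: 16

Answer: 16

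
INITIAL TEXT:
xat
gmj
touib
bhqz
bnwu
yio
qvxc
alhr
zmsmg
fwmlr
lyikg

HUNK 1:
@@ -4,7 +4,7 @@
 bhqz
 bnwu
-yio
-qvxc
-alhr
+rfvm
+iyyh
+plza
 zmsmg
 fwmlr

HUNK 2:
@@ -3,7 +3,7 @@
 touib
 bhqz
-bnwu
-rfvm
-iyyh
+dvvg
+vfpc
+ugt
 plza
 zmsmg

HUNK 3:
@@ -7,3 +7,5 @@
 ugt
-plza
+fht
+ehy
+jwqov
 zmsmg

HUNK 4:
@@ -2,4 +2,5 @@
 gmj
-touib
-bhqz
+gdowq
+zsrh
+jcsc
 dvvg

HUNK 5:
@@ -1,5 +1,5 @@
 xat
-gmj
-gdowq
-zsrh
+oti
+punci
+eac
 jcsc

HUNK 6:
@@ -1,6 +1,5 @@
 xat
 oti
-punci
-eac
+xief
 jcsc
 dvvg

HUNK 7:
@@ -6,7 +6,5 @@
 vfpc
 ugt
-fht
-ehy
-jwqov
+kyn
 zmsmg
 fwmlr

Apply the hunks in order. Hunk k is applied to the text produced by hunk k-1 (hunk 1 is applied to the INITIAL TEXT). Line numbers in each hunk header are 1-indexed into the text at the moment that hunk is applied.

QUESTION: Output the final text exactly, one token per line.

Hunk 1: at line 4 remove [yio,qvxc,alhr] add [rfvm,iyyh,plza] -> 11 lines: xat gmj touib bhqz bnwu rfvm iyyh plza zmsmg fwmlr lyikg
Hunk 2: at line 3 remove [bnwu,rfvm,iyyh] add [dvvg,vfpc,ugt] -> 11 lines: xat gmj touib bhqz dvvg vfpc ugt plza zmsmg fwmlr lyikg
Hunk 3: at line 7 remove [plza] add [fht,ehy,jwqov] -> 13 lines: xat gmj touib bhqz dvvg vfpc ugt fht ehy jwqov zmsmg fwmlr lyikg
Hunk 4: at line 2 remove [touib,bhqz] add [gdowq,zsrh,jcsc] -> 14 lines: xat gmj gdowq zsrh jcsc dvvg vfpc ugt fht ehy jwqov zmsmg fwmlr lyikg
Hunk 5: at line 1 remove [gmj,gdowq,zsrh] add [oti,punci,eac] -> 14 lines: xat oti punci eac jcsc dvvg vfpc ugt fht ehy jwqov zmsmg fwmlr lyikg
Hunk 6: at line 1 remove [punci,eac] add [xief] -> 13 lines: xat oti xief jcsc dvvg vfpc ugt fht ehy jwqov zmsmg fwmlr lyikg
Hunk 7: at line 6 remove [fht,ehy,jwqov] add [kyn] -> 11 lines: xat oti xief jcsc dvvg vfpc ugt kyn zmsmg fwmlr lyikg

Answer: xat
oti
xief
jcsc
dvvg
vfpc
ugt
kyn
zmsmg
fwmlr
lyikg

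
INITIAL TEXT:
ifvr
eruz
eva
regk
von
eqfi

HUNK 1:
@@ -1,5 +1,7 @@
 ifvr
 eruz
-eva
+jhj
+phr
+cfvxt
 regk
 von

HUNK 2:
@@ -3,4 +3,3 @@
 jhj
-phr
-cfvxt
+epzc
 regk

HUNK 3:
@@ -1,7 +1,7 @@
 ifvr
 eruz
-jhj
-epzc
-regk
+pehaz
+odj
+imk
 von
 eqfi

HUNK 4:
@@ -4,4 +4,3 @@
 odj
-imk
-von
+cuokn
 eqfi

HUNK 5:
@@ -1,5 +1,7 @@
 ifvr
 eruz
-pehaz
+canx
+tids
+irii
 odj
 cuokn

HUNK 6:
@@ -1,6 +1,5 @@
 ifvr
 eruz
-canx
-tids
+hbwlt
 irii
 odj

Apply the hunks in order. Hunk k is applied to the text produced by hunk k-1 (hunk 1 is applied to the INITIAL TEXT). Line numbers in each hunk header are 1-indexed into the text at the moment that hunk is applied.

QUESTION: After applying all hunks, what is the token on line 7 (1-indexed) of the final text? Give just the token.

Hunk 1: at line 1 remove [eva] add [jhj,phr,cfvxt] -> 8 lines: ifvr eruz jhj phr cfvxt regk von eqfi
Hunk 2: at line 3 remove [phr,cfvxt] add [epzc] -> 7 lines: ifvr eruz jhj epzc regk von eqfi
Hunk 3: at line 1 remove [jhj,epzc,regk] add [pehaz,odj,imk] -> 7 lines: ifvr eruz pehaz odj imk von eqfi
Hunk 4: at line 4 remove [imk,von] add [cuokn] -> 6 lines: ifvr eruz pehaz odj cuokn eqfi
Hunk 5: at line 1 remove [pehaz] add [canx,tids,irii] -> 8 lines: ifvr eruz canx tids irii odj cuokn eqfi
Hunk 6: at line 1 remove [canx,tids] add [hbwlt] -> 7 lines: ifvr eruz hbwlt irii odj cuokn eqfi
Final line 7: eqfi

Answer: eqfi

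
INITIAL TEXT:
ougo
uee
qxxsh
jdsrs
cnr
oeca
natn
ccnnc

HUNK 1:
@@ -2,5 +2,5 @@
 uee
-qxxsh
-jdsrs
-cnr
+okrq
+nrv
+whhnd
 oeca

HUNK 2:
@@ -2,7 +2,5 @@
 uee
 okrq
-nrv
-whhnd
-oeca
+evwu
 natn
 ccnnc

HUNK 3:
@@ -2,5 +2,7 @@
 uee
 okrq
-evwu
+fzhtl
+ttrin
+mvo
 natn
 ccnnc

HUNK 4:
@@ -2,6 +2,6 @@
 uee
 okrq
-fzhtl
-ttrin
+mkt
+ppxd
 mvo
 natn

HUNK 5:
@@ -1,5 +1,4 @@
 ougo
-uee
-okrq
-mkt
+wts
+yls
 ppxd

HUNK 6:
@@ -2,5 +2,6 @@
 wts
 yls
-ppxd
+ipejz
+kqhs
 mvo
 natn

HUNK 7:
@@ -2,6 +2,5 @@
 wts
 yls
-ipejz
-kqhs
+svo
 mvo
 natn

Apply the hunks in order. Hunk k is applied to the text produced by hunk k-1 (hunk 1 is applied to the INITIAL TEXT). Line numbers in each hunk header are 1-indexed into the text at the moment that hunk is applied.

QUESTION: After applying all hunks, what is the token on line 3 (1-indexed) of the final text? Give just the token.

Answer: yls

Derivation:
Hunk 1: at line 2 remove [qxxsh,jdsrs,cnr] add [okrq,nrv,whhnd] -> 8 lines: ougo uee okrq nrv whhnd oeca natn ccnnc
Hunk 2: at line 2 remove [nrv,whhnd,oeca] add [evwu] -> 6 lines: ougo uee okrq evwu natn ccnnc
Hunk 3: at line 2 remove [evwu] add [fzhtl,ttrin,mvo] -> 8 lines: ougo uee okrq fzhtl ttrin mvo natn ccnnc
Hunk 4: at line 2 remove [fzhtl,ttrin] add [mkt,ppxd] -> 8 lines: ougo uee okrq mkt ppxd mvo natn ccnnc
Hunk 5: at line 1 remove [uee,okrq,mkt] add [wts,yls] -> 7 lines: ougo wts yls ppxd mvo natn ccnnc
Hunk 6: at line 2 remove [ppxd] add [ipejz,kqhs] -> 8 lines: ougo wts yls ipejz kqhs mvo natn ccnnc
Hunk 7: at line 2 remove [ipejz,kqhs] add [svo] -> 7 lines: ougo wts yls svo mvo natn ccnnc
Final line 3: yls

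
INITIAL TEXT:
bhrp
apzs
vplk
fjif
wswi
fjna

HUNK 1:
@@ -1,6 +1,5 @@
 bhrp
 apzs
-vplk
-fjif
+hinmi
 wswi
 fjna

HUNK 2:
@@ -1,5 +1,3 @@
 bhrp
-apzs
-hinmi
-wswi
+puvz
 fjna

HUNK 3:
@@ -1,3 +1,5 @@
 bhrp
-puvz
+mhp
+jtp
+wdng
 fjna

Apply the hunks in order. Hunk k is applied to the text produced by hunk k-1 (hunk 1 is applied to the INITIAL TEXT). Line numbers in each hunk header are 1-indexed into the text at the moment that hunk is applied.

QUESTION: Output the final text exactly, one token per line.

Hunk 1: at line 1 remove [vplk,fjif] add [hinmi] -> 5 lines: bhrp apzs hinmi wswi fjna
Hunk 2: at line 1 remove [apzs,hinmi,wswi] add [puvz] -> 3 lines: bhrp puvz fjna
Hunk 3: at line 1 remove [puvz] add [mhp,jtp,wdng] -> 5 lines: bhrp mhp jtp wdng fjna

Answer: bhrp
mhp
jtp
wdng
fjna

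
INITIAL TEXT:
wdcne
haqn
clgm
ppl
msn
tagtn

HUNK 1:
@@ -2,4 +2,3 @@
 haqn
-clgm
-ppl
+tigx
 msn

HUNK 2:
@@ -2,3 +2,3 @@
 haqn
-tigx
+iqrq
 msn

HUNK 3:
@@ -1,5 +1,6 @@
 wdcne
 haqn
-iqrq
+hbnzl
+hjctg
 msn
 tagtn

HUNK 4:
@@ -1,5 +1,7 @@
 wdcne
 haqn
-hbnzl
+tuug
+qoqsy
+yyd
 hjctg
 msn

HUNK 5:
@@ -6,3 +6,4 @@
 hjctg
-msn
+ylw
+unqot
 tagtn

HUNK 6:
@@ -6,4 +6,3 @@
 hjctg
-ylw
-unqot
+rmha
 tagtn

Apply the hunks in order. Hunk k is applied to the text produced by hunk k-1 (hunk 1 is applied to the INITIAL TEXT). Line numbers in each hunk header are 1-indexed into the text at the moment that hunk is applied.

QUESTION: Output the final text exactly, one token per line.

Answer: wdcne
haqn
tuug
qoqsy
yyd
hjctg
rmha
tagtn

Derivation:
Hunk 1: at line 2 remove [clgm,ppl] add [tigx] -> 5 lines: wdcne haqn tigx msn tagtn
Hunk 2: at line 2 remove [tigx] add [iqrq] -> 5 lines: wdcne haqn iqrq msn tagtn
Hunk 3: at line 1 remove [iqrq] add [hbnzl,hjctg] -> 6 lines: wdcne haqn hbnzl hjctg msn tagtn
Hunk 4: at line 1 remove [hbnzl] add [tuug,qoqsy,yyd] -> 8 lines: wdcne haqn tuug qoqsy yyd hjctg msn tagtn
Hunk 5: at line 6 remove [msn] add [ylw,unqot] -> 9 lines: wdcne haqn tuug qoqsy yyd hjctg ylw unqot tagtn
Hunk 6: at line 6 remove [ylw,unqot] add [rmha] -> 8 lines: wdcne haqn tuug qoqsy yyd hjctg rmha tagtn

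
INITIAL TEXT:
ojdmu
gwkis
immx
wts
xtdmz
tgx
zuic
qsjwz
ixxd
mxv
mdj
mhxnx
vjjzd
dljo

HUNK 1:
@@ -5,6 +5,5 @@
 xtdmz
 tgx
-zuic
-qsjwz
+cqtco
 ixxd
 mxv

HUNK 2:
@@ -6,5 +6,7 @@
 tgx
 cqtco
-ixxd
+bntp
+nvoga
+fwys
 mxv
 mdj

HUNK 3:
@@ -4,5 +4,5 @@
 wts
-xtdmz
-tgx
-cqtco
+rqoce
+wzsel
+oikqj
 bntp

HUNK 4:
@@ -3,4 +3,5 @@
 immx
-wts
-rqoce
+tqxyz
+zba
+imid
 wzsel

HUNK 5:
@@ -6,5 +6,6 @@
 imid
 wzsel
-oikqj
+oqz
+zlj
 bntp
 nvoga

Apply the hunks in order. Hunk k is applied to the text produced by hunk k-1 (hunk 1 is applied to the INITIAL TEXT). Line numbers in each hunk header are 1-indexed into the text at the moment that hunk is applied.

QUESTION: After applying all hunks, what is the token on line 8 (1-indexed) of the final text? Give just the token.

Hunk 1: at line 5 remove [zuic,qsjwz] add [cqtco] -> 13 lines: ojdmu gwkis immx wts xtdmz tgx cqtco ixxd mxv mdj mhxnx vjjzd dljo
Hunk 2: at line 6 remove [ixxd] add [bntp,nvoga,fwys] -> 15 lines: ojdmu gwkis immx wts xtdmz tgx cqtco bntp nvoga fwys mxv mdj mhxnx vjjzd dljo
Hunk 3: at line 4 remove [xtdmz,tgx,cqtco] add [rqoce,wzsel,oikqj] -> 15 lines: ojdmu gwkis immx wts rqoce wzsel oikqj bntp nvoga fwys mxv mdj mhxnx vjjzd dljo
Hunk 4: at line 3 remove [wts,rqoce] add [tqxyz,zba,imid] -> 16 lines: ojdmu gwkis immx tqxyz zba imid wzsel oikqj bntp nvoga fwys mxv mdj mhxnx vjjzd dljo
Hunk 5: at line 6 remove [oikqj] add [oqz,zlj] -> 17 lines: ojdmu gwkis immx tqxyz zba imid wzsel oqz zlj bntp nvoga fwys mxv mdj mhxnx vjjzd dljo
Final line 8: oqz

Answer: oqz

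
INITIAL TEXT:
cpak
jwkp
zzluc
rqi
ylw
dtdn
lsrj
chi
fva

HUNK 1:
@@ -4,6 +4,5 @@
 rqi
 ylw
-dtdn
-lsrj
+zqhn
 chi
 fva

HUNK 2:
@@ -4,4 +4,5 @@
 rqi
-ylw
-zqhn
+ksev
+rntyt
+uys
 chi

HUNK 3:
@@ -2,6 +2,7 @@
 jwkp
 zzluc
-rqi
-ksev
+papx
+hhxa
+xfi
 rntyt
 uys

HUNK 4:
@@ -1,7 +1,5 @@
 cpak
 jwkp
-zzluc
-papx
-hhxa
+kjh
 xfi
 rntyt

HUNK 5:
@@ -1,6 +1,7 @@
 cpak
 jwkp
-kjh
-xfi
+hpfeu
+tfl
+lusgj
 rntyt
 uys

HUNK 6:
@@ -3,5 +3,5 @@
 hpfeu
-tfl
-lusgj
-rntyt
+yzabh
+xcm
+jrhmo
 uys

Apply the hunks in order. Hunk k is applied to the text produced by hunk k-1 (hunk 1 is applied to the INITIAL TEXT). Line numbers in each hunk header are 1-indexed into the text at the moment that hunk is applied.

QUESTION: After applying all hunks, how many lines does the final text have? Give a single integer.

Hunk 1: at line 4 remove [dtdn,lsrj] add [zqhn] -> 8 lines: cpak jwkp zzluc rqi ylw zqhn chi fva
Hunk 2: at line 4 remove [ylw,zqhn] add [ksev,rntyt,uys] -> 9 lines: cpak jwkp zzluc rqi ksev rntyt uys chi fva
Hunk 3: at line 2 remove [rqi,ksev] add [papx,hhxa,xfi] -> 10 lines: cpak jwkp zzluc papx hhxa xfi rntyt uys chi fva
Hunk 4: at line 1 remove [zzluc,papx,hhxa] add [kjh] -> 8 lines: cpak jwkp kjh xfi rntyt uys chi fva
Hunk 5: at line 1 remove [kjh,xfi] add [hpfeu,tfl,lusgj] -> 9 lines: cpak jwkp hpfeu tfl lusgj rntyt uys chi fva
Hunk 6: at line 3 remove [tfl,lusgj,rntyt] add [yzabh,xcm,jrhmo] -> 9 lines: cpak jwkp hpfeu yzabh xcm jrhmo uys chi fva
Final line count: 9

Answer: 9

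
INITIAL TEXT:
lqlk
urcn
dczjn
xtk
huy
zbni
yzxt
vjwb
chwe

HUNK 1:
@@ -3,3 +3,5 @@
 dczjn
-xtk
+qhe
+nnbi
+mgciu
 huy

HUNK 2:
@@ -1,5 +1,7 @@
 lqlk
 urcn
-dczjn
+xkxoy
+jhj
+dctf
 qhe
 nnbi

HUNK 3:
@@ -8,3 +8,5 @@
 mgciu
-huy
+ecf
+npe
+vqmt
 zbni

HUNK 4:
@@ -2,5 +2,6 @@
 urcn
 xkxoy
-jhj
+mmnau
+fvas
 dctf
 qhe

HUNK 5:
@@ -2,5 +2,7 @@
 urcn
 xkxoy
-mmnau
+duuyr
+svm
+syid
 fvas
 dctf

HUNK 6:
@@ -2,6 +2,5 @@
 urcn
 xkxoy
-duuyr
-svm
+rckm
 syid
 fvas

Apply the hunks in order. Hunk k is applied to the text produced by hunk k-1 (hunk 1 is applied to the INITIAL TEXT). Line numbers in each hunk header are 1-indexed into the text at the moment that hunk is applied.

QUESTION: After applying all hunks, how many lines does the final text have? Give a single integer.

Answer: 17

Derivation:
Hunk 1: at line 3 remove [xtk] add [qhe,nnbi,mgciu] -> 11 lines: lqlk urcn dczjn qhe nnbi mgciu huy zbni yzxt vjwb chwe
Hunk 2: at line 1 remove [dczjn] add [xkxoy,jhj,dctf] -> 13 lines: lqlk urcn xkxoy jhj dctf qhe nnbi mgciu huy zbni yzxt vjwb chwe
Hunk 3: at line 8 remove [huy] add [ecf,npe,vqmt] -> 15 lines: lqlk urcn xkxoy jhj dctf qhe nnbi mgciu ecf npe vqmt zbni yzxt vjwb chwe
Hunk 4: at line 2 remove [jhj] add [mmnau,fvas] -> 16 lines: lqlk urcn xkxoy mmnau fvas dctf qhe nnbi mgciu ecf npe vqmt zbni yzxt vjwb chwe
Hunk 5: at line 2 remove [mmnau] add [duuyr,svm,syid] -> 18 lines: lqlk urcn xkxoy duuyr svm syid fvas dctf qhe nnbi mgciu ecf npe vqmt zbni yzxt vjwb chwe
Hunk 6: at line 2 remove [duuyr,svm] add [rckm] -> 17 lines: lqlk urcn xkxoy rckm syid fvas dctf qhe nnbi mgciu ecf npe vqmt zbni yzxt vjwb chwe
Final line count: 17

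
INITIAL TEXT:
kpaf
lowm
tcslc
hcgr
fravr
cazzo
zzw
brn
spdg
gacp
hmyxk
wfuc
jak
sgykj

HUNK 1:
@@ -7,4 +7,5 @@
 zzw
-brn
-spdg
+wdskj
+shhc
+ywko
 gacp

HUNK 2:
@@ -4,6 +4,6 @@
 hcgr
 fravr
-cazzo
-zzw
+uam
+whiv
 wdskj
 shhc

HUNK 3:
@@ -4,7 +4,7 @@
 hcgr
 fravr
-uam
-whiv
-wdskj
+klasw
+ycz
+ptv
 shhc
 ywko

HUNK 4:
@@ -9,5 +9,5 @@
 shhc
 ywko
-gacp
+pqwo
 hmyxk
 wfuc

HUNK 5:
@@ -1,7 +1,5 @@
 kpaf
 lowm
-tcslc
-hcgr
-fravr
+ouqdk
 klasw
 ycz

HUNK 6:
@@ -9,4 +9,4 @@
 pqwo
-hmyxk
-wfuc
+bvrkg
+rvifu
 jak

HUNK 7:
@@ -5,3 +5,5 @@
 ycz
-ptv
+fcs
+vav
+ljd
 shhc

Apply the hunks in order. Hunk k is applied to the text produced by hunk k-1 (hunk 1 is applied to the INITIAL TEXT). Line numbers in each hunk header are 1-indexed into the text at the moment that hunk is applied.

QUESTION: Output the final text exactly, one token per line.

Answer: kpaf
lowm
ouqdk
klasw
ycz
fcs
vav
ljd
shhc
ywko
pqwo
bvrkg
rvifu
jak
sgykj

Derivation:
Hunk 1: at line 7 remove [brn,spdg] add [wdskj,shhc,ywko] -> 15 lines: kpaf lowm tcslc hcgr fravr cazzo zzw wdskj shhc ywko gacp hmyxk wfuc jak sgykj
Hunk 2: at line 4 remove [cazzo,zzw] add [uam,whiv] -> 15 lines: kpaf lowm tcslc hcgr fravr uam whiv wdskj shhc ywko gacp hmyxk wfuc jak sgykj
Hunk 3: at line 4 remove [uam,whiv,wdskj] add [klasw,ycz,ptv] -> 15 lines: kpaf lowm tcslc hcgr fravr klasw ycz ptv shhc ywko gacp hmyxk wfuc jak sgykj
Hunk 4: at line 9 remove [gacp] add [pqwo] -> 15 lines: kpaf lowm tcslc hcgr fravr klasw ycz ptv shhc ywko pqwo hmyxk wfuc jak sgykj
Hunk 5: at line 1 remove [tcslc,hcgr,fravr] add [ouqdk] -> 13 lines: kpaf lowm ouqdk klasw ycz ptv shhc ywko pqwo hmyxk wfuc jak sgykj
Hunk 6: at line 9 remove [hmyxk,wfuc] add [bvrkg,rvifu] -> 13 lines: kpaf lowm ouqdk klasw ycz ptv shhc ywko pqwo bvrkg rvifu jak sgykj
Hunk 7: at line 5 remove [ptv] add [fcs,vav,ljd] -> 15 lines: kpaf lowm ouqdk klasw ycz fcs vav ljd shhc ywko pqwo bvrkg rvifu jak sgykj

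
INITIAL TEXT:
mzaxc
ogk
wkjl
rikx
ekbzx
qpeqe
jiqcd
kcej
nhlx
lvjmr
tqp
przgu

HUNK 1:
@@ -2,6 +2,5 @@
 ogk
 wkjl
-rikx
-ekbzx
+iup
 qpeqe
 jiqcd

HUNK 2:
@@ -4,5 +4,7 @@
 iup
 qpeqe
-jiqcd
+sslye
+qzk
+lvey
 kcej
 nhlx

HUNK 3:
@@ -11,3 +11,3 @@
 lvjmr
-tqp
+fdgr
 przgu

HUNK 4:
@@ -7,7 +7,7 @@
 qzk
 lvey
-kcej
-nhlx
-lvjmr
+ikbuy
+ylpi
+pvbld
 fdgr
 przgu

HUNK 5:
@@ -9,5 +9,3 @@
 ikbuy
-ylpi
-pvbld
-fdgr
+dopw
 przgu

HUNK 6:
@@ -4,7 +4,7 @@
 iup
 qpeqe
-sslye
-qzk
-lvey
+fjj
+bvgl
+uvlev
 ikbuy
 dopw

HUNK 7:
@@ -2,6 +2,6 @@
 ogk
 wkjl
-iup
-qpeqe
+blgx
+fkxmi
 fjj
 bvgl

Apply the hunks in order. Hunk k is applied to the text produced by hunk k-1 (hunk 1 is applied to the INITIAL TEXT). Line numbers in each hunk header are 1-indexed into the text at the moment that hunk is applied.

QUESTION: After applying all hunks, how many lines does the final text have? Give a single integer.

Hunk 1: at line 2 remove [rikx,ekbzx] add [iup] -> 11 lines: mzaxc ogk wkjl iup qpeqe jiqcd kcej nhlx lvjmr tqp przgu
Hunk 2: at line 4 remove [jiqcd] add [sslye,qzk,lvey] -> 13 lines: mzaxc ogk wkjl iup qpeqe sslye qzk lvey kcej nhlx lvjmr tqp przgu
Hunk 3: at line 11 remove [tqp] add [fdgr] -> 13 lines: mzaxc ogk wkjl iup qpeqe sslye qzk lvey kcej nhlx lvjmr fdgr przgu
Hunk 4: at line 7 remove [kcej,nhlx,lvjmr] add [ikbuy,ylpi,pvbld] -> 13 lines: mzaxc ogk wkjl iup qpeqe sslye qzk lvey ikbuy ylpi pvbld fdgr przgu
Hunk 5: at line 9 remove [ylpi,pvbld,fdgr] add [dopw] -> 11 lines: mzaxc ogk wkjl iup qpeqe sslye qzk lvey ikbuy dopw przgu
Hunk 6: at line 4 remove [sslye,qzk,lvey] add [fjj,bvgl,uvlev] -> 11 lines: mzaxc ogk wkjl iup qpeqe fjj bvgl uvlev ikbuy dopw przgu
Hunk 7: at line 2 remove [iup,qpeqe] add [blgx,fkxmi] -> 11 lines: mzaxc ogk wkjl blgx fkxmi fjj bvgl uvlev ikbuy dopw przgu
Final line count: 11

Answer: 11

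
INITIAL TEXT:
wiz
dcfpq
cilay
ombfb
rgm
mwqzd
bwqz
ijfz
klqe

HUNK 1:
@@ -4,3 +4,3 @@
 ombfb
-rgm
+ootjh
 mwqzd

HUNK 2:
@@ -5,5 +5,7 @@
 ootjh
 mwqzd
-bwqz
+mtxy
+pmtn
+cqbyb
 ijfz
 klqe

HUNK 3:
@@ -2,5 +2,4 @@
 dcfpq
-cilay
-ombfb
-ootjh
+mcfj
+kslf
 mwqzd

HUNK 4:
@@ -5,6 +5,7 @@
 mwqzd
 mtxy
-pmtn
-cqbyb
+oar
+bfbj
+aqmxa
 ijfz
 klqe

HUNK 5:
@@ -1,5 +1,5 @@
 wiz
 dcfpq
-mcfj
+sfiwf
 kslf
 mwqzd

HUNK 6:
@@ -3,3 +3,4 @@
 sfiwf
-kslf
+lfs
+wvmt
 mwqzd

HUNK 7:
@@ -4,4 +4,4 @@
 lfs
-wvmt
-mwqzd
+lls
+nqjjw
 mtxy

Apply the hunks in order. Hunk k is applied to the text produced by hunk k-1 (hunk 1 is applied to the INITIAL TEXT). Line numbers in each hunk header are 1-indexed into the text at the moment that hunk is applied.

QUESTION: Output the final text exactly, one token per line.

Answer: wiz
dcfpq
sfiwf
lfs
lls
nqjjw
mtxy
oar
bfbj
aqmxa
ijfz
klqe

Derivation:
Hunk 1: at line 4 remove [rgm] add [ootjh] -> 9 lines: wiz dcfpq cilay ombfb ootjh mwqzd bwqz ijfz klqe
Hunk 2: at line 5 remove [bwqz] add [mtxy,pmtn,cqbyb] -> 11 lines: wiz dcfpq cilay ombfb ootjh mwqzd mtxy pmtn cqbyb ijfz klqe
Hunk 3: at line 2 remove [cilay,ombfb,ootjh] add [mcfj,kslf] -> 10 lines: wiz dcfpq mcfj kslf mwqzd mtxy pmtn cqbyb ijfz klqe
Hunk 4: at line 5 remove [pmtn,cqbyb] add [oar,bfbj,aqmxa] -> 11 lines: wiz dcfpq mcfj kslf mwqzd mtxy oar bfbj aqmxa ijfz klqe
Hunk 5: at line 1 remove [mcfj] add [sfiwf] -> 11 lines: wiz dcfpq sfiwf kslf mwqzd mtxy oar bfbj aqmxa ijfz klqe
Hunk 6: at line 3 remove [kslf] add [lfs,wvmt] -> 12 lines: wiz dcfpq sfiwf lfs wvmt mwqzd mtxy oar bfbj aqmxa ijfz klqe
Hunk 7: at line 4 remove [wvmt,mwqzd] add [lls,nqjjw] -> 12 lines: wiz dcfpq sfiwf lfs lls nqjjw mtxy oar bfbj aqmxa ijfz klqe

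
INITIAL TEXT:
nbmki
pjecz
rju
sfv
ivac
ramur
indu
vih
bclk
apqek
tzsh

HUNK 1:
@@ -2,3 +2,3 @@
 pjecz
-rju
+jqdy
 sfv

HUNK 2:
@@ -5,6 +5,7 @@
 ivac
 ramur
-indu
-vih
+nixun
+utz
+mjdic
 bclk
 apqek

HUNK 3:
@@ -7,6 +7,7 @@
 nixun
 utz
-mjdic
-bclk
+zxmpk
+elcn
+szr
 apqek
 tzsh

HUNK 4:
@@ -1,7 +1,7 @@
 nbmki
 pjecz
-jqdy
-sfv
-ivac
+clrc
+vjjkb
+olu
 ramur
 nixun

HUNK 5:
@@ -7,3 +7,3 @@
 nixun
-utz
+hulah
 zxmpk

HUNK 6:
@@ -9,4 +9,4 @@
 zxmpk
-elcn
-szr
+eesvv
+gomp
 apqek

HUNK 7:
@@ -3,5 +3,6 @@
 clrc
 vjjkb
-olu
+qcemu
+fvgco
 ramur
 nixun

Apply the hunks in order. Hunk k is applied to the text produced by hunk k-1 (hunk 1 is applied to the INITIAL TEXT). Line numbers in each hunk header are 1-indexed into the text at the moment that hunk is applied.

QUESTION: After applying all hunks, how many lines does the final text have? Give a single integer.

Hunk 1: at line 2 remove [rju] add [jqdy] -> 11 lines: nbmki pjecz jqdy sfv ivac ramur indu vih bclk apqek tzsh
Hunk 2: at line 5 remove [indu,vih] add [nixun,utz,mjdic] -> 12 lines: nbmki pjecz jqdy sfv ivac ramur nixun utz mjdic bclk apqek tzsh
Hunk 3: at line 7 remove [mjdic,bclk] add [zxmpk,elcn,szr] -> 13 lines: nbmki pjecz jqdy sfv ivac ramur nixun utz zxmpk elcn szr apqek tzsh
Hunk 4: at line 1 remove [jqdy,sfv,ivac] add [clrc,vjjkb,olu] -> 13 lines: nbmki pjecz clrc vjjkb olu ramur nixun utz zxmpk elcn szr apqek tzsh
Hunk 5: at line 7 remove [utz] add [hulah] -> 13 lines: nbmki pjecz clrc vjjkb olu ramur nixun hulah zxmpk elcn szr apqek tzsh
Hunk 6: at line 9 remove [elcn,szr] add [eesvv,gomp] -> 13 lines: nbmki pjecz clrc vjjkb olu ramur nixun hulah zxmpk eesvv gomp apqek tzsh
Hunk 7: at line 3 remove [olu] add [qcemu,fvgco] -> 14 lines: nbmki pjecz clrc vjjkb qcemu fvgco ramur nixun hulah zxmpk eesvv gomp apqek tzsh
Final line count: 14

Answer: 14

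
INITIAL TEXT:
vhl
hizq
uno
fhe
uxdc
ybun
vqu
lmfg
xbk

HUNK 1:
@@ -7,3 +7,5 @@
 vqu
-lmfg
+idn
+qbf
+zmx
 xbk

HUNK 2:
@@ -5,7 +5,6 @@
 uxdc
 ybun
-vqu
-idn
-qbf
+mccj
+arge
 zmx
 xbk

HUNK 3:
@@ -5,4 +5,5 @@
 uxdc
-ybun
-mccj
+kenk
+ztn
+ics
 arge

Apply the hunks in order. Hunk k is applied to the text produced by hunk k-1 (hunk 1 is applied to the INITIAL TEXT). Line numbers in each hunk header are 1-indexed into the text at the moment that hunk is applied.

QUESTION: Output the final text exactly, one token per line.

Hunk 1: at line 7 remove [lmfg] add [idn,qbf,zmx] -> 11 lines: vhl hizq uno fhe uxdc ybun vqu idn qbf zmx xbk
Hunk 2: at line 5 remove [vqu,idn,qbf] add [mccj,arge] -> 10 lines: vhl hizq uno fhe uxdc ybun mccj arge zmx xbk
Hunk 3: at line 5 remove [ybun,mccj] add [kenk,ztn,ics] -> 11 lines: vhl hizq uno fhe uxdc kenk ztn ics arge zmx xbk

Answer: vhl
hizq
uno
fhe
uxdc
kenk
ztn
ics
arge
zmx
xbk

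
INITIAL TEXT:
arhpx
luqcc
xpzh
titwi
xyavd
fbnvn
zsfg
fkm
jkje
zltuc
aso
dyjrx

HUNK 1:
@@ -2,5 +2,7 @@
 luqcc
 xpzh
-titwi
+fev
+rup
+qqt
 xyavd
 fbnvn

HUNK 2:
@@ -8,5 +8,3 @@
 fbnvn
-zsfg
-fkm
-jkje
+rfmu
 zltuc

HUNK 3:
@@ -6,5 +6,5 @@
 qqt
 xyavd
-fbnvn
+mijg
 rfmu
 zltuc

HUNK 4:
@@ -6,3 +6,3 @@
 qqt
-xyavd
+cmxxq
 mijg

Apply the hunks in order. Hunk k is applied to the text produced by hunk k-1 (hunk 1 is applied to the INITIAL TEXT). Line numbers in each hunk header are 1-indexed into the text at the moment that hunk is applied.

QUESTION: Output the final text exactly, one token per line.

Hunk 1: at line 2 remove [titwi] add [fev,rup,qqt] -> 14 lines: arhpx luqcc xpzh fev rup qqt xyavd fbnvn zsfg fkm jkje zltuc aso dyjrx
Hunk 2: at line 8 remove [zsfg,fkm,jkje] add [rfmu] -> 12 lines: arhpx luqcc xpzh fev rup qqt xyavd fbnvn rfmu zltuc aso dyjrx
Hunk 3: at line 6 remove [fbnvn] add [mijg] -> 12 lines: arhpx luqcc xpzh fev rup qqt xyavd mijg rfmu zltuc aso dyjrx
Hunk 4: at line 6 remove [xyavd] add [cmxxq] -> 12 lines: arhpx luqcc xpzh fev rup qqt cmxxq mijg rfmu zltuc aso dyjrx

Answer: arhpx
luqcc
xpzh
fev
rup
qqt
cmxxq
mijg
rfmu
zltuc
aso
dyjrx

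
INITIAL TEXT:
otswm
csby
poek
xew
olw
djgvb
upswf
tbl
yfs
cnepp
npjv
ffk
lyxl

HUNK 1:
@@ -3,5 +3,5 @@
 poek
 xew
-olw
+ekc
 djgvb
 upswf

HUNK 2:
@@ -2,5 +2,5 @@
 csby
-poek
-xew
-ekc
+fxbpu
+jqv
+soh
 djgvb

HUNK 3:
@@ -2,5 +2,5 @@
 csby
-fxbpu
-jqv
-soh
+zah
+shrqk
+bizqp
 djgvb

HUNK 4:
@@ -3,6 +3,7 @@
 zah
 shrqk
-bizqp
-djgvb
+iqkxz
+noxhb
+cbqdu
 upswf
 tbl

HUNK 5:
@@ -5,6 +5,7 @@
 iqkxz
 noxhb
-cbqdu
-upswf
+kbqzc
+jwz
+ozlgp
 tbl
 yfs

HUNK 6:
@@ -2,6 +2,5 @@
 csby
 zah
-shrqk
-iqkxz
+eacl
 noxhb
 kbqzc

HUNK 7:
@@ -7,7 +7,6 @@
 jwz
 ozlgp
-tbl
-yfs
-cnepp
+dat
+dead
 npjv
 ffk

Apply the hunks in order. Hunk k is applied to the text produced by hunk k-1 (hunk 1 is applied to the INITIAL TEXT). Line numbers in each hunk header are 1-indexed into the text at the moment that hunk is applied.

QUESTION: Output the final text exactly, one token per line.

Answer: otswm
csby
zah
eacl
noxhb
kbqzc
jwz
ozlgp
dat
dead
npjv
ffk
lyxl

Derivation:
Hunk 1: at line 3 remove [olw] add [ekc] -> 13 lines: otswm csby poek xew ekc djgvb upswf tbl yfs cnepp npjv ffk lyxl
Hunk 2: at line 2 remove [poek,xew,ekc] add [fxbpu,jqv,soh] -> 13 lines: otswm csby fxbpu jqv soh djgvb upswf tbl yfs cnepp npjv ffk lyxl
Hunk 3: at line 2 remove [fxbpu,jqv,soh] add [zah,shrqk,bizqp] -> 13 lines: otswm csby zah shrqk bizqp djgvb upswf tbl yfs cnepp npjv ffk lyxl
Hunk 4: at line 3 remove [bizqp,djgvb] add [iqkxz,noxhb,cbqdu] -> 14 lines: otswm csby zah shrqk iqkxz noxhb cbqdu upswf tbl yfs cnepp npjv ffk lyxl
Hunk 5: at line 5 remove [cbqdu,upswf] add [kbqzc,jwz,ozlgp] -> 15 lines: otswm csby zah shrqk iqkxz noxhb kbqzc jwz ozlgp tbl yfs cnepp npjv ffk lyxl
Hunk 6: at line 2 remove [shrqk,iqkxz] add [eacl] -> 14 lines: otswm csby zah eacl noxhb kbqzc jwz ozlgp tbl yfs cnepp npjv ffk lyxl
Hunk 7: at line 7 remove [tbl,yfs,cnepp] add [dat,dead] -> 13 lines: otswm csby zah eacl noxhb kbqzc jwz ozlgp dat dead npjv ffk lyxl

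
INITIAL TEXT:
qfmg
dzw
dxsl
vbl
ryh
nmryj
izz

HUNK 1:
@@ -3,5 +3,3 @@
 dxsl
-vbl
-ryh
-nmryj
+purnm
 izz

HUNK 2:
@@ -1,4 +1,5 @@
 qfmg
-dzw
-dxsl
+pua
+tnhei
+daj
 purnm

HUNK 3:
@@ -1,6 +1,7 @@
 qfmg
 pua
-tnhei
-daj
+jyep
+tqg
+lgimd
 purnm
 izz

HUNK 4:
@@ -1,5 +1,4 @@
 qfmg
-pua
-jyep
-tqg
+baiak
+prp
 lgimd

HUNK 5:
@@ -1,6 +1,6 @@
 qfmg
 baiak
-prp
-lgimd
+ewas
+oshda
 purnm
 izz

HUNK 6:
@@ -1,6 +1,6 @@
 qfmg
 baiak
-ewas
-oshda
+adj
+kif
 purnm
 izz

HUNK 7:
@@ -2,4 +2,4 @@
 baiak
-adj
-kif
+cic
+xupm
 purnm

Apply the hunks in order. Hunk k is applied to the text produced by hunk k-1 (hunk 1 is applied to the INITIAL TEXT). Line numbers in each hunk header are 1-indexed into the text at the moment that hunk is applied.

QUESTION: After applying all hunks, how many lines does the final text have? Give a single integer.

Answer: 6

Derivation:
Hunk 1: at line 3 remove [vbl,ryh,nmryj] add [purnm] -> 5 lines: qfmg dzw dxsl purnm izz
Hunk 2: at line 1 remove [dzw,dxsl] add [pua,tnhei,daj] -> 6 lines: qfmg pua tnhei daj purnm izz
Hunk 3: at line 1 remove [tnhei,daj] add [jyep,tqg,lgimd] -> 7 lines: qfmg pua jyep tqg lgimd purnm izz
Hunk 4: at line 1 remove [pua,jyep,tqg] add [baiak,prp] -> 6 lines: qfmg baiak prp lgimd purnm izz
Hunk 5: at line 1 remove [prp,lgimd] add [ewas,oshda] -> 6 lines: qfmg baiak ewas oshda purnm izz
Hunk 6: at line 1 remove [ewas,oshda] add [adj,kif] -> 6 lines: qfmg baiak adj kif purnm izz
Hunk 7: at line 2 remove [adj,kif] add [cic,xupm] -> 6 lines: qfmg baiak cic xupm purnm izz
Final line count: 6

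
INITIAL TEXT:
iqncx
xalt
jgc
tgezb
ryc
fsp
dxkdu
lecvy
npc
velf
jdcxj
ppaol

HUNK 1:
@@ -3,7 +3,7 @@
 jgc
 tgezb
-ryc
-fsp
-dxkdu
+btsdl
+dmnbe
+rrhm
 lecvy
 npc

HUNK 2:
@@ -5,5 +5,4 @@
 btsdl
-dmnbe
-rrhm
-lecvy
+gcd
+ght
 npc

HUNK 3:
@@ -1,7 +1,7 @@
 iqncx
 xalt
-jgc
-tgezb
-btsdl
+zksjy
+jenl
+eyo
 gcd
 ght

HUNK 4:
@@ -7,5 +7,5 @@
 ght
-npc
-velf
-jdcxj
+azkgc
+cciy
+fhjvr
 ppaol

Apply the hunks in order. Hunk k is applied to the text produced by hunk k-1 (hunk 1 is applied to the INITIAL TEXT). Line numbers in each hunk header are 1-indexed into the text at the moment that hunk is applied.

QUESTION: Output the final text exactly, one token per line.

Hunk 1: at line 3 remove [ryc,fsp,dxkdu] add [btsdl,dmnbe,rrhm] -> 12 lines: iqncx xalt jgc tgezb btsdl dmnbe rrhm lecvy npc velf jdcxj ppaol
Hunk 2: at line 5 remove [dmnbe,rrhm,lecvy] add [gcd,ght] -> 11 lines: iqncx xalt jgc tgezb btsdl gcd ght npc velf jdcxj ppaol
Hunk 3: at line 1 remove [jgc,tgezb,btsdl] add [zksjy,jenl,eyo] -> 11 lines: iqncx xalt zksjy jenl eyo gcd ght npc velf jdcxj ppaol
Hunk 4: at line 7 remove [npc,velf,jdcxj] add [azkgc,cciy,fhjvr] -> 11 lines: iqncx xalt zksjy jenl eyo gcd ght azkgc cciy fhjvr ppaol

Answer: iqncx
xalt
zksjy
jenl
eyo
gcd
ght
azkgc
cciy
fhjvr
ppaol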